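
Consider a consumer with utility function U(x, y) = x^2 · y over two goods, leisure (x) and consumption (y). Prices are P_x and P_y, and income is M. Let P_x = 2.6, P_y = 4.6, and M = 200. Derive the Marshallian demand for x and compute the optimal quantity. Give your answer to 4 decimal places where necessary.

x* = 51.2821

The MRS is 2·y/x. Set MRS = P_x/P_y.
So 2·P_y·y = P_x·x; combined with the budget, a share 2/3 of income goes to x.
Demand: x*(P_x,P_y,M) = 2/3·M/P_x and y* = 1/3·M/P_y.
At P_x=2.6, P_y=4.6, M=200: x* = 2/3·200/2.6 = 51.2821.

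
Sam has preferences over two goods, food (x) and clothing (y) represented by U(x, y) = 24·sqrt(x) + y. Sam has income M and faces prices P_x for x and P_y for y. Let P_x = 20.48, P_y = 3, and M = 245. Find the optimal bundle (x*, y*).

x* = 3.0899, y* = 60.5729

Utility is quasi-linear in y; the FOC for x is 12/√x = P_x/P_y.
Thus x* = (12·P_y/P_x)² — independent of M — with the rest of income spent on y.
Plugging in: x* = (12·3/20.48)² = 3.0899, y* = 60.5729.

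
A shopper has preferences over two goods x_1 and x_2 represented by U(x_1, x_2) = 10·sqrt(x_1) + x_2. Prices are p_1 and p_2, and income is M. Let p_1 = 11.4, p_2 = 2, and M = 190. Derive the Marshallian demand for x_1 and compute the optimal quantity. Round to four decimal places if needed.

Set MRS = p_1/p_2: 5·x_1^(−1/2) = p_1/p_2.
Thus x_1* = (5·p_2/p_1)² — independent of M — with the rest of income spent on x_2.
Plugging in: x_1* = (5·2/11.4)² = 0.7695.

x_1* = 0.7695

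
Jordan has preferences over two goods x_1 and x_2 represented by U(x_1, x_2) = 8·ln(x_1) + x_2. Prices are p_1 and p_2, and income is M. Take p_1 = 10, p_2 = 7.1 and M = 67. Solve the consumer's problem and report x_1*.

Set MRS = p_1/p_2: (8/x_1)/1 = p_1/p_2.
So x_1*(p_1,p_2) = 8·p_2/p_1, independent of income; and x_2* = (M − 8·p_2)/p_2.
At the given prices: x_1* = 8·7.1/10 = 5.68.

x_1* = 5.68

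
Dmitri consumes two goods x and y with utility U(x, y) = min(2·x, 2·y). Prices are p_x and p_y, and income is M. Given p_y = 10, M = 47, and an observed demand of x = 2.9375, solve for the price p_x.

With perfect complements, no substitution: consume in ratio x:y = 2:2.
Budget: p_x·x + p_y·x = M, so (2·p_x + 2·p_y)·x = 2·M.
Demand: x*(p_x,p_y,M) = 2·M/(2·p_x + 2·p_y), y* = 2·M/(2·p_x + 2·p_y).
Set x* = 2.9375 in the demand function and solve for p_x: p_x = 6.

p_x = 6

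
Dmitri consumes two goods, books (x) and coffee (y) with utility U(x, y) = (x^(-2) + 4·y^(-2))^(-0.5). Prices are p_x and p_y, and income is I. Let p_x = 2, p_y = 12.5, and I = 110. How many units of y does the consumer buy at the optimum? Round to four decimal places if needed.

y* = 7.422

With the ratio pinned down, the budget gives x* = I/(p_x + p_y·(y/x)) and y* = (y/x)·x*.
Numerically y/x = 0.861774, so x* = 110/(2 + 12.5·0.861774) = 8.6125 and y* = 0.861774·8.6125 = 7.422.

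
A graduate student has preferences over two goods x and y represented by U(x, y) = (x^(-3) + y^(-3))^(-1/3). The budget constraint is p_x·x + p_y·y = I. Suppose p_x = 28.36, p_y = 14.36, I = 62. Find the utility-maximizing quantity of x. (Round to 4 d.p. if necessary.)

MU_x ∝ x^(-4), MU_y ∝ y^(-4), so MRS = (y/x)^(4) = p_x/p_y.
Hence y/x = (p_x/p_y)^(1/(4)), i.e. raised to the 0.25 power.
With the ratio pinned down, the budget gives x* = I/(p_x + p_y·(y/x)) and y* = (y/x)·x*.
Numerically y/x = 1.185463, so x* = 62/(28.36 + 14.36·1.185463) = 1.3661.

x* = 1.3661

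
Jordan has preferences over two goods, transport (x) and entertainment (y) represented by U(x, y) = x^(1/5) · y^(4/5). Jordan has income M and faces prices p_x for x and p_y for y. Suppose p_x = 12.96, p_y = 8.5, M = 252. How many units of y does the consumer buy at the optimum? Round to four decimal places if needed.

y* = 23.7176

Demand: x*(p_x,p_y,M) = 0.2·M/p_x and y* = 0.8·M/p_y.
At p_x=12.96, p_y=8.5, M=252: y* = 0.8·252/8.5 = 23.7176.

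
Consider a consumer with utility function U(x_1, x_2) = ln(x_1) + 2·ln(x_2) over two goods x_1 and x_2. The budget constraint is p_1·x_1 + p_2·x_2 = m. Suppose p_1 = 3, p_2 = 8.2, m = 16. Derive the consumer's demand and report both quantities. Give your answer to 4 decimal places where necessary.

Tangency: MRS = (1/2)·x_2/x_1 = p_1/p_2.
So p_2·x_2 = 2·p_1·x_1; combined with the budget, a share 1/3 of income goes to x_1.
Demand: x_1*(p_1,p_2,m) = 1/3·m/p_1 and x_2* = 2/3·m/p_2.
At p_1=3, p_2=8.2, m=16: x_1* = 1/3·16/3 = 1.7778, x_2* = 1.3008.

x_1* = 1.7778, x_2* = 1.3008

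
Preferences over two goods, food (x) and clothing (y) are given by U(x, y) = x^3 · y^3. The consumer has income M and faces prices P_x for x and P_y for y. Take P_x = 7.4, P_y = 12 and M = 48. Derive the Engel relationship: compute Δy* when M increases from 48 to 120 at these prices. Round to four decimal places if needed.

Δy* = 3

The MRS is y/x. Set MRS = P_x/P_y.
So 3·P_y·y = 3·P_x·x; combined with the budget, a share 0.5 of income goes to x.
Demand: x*(P_x,P_y,M) = 0.5·M/P_x and y* = 0.5·M/P_y.
At P_x=7.4, P_y=12, M=48: y* = 0.5·48/12 = 2.
At M' = 120: y* = 5. Change: 5 − 2 = 3.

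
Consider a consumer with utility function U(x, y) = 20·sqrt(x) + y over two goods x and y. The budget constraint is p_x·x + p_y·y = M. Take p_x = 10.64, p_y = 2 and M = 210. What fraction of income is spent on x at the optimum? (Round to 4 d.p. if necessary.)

Utility is quasi-linear in y; the FOC for x is 10/√x = p_x/p_y.
Solve: √x = 10·p_y/p_x, so x*(p_x,p_y) = (10·p_y/p_x)², and y* = (M − p_x·x*)/p_y.
Plugging in: x* = (10·2/10.64)² = 3.5333, y* = 86.203.
Expenditure on x: 10.64·3.5333 = 37.594; share = 0.179.

share on x = 0.179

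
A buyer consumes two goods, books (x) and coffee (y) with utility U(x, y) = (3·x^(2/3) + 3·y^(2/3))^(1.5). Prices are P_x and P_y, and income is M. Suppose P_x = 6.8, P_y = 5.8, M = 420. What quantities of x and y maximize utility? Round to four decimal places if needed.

MRS = MU_x/MU_y = (y/x)^(1/3). Set equal to P_x/P_y.
Hence y/x = (P_x/P_y)^(1/(1/3)), i.e. raised to the 3 power.
With the ratio pinned down, the budget gives x* = M/(P_x + P_y·(y/x)) and y* = (y/x)·x*.
Numerically y/x = 1.611546, so x* = 420/(6.8 + 5.8·1.611546) = 26.0111 and y* = 1.611546·26.0111 = 41.918.

x* = 26.0111, y* = 41.918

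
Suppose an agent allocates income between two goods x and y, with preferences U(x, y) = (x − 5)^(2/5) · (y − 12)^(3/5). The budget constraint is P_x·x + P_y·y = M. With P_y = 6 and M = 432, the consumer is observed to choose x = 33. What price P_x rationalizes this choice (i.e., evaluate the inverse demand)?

MRS = (2/3)·(y−12)/(x−5). Tangency with P_x/P_y gives y−12 = (3/2)·(P_x/P_y)·(x−5).
Substituting into the budget: x* = 5 + 0.4·(M − 5·P_x − 12·P_y)/P_x, and y* = 12 + 0.6·(…)/P_y.
Set x* = 33 in the demand function and solve for P_x: P_x = 4.8.

P_x = 4.8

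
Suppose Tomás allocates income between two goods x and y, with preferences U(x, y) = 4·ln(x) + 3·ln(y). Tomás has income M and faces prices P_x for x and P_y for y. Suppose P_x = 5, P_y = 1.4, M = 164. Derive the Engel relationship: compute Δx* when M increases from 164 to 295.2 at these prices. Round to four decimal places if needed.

The MRS is (4/3)·y/x. Set MRS = P_x/P_y.
So 4·P_y·y = 3·P_x·x; combined with the budget, a share 4/7 of income goes to x.
Demand: x*(P_x,P_y,M) = 4/7·M/P_x and y* = 3/7·M/P_y.
At P_x=5, P_y=1.4, M=164: x* = 4/7·164/5 = 18.7429.
At M' = 295.2: x* = 33.7371. Change: 33.7371 − 18.7429 = 14.9943.

Δx* = 14.9943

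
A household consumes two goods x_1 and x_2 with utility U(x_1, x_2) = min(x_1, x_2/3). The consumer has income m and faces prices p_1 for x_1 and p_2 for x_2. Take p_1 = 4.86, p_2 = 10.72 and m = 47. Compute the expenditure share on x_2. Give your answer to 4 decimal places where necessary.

share on x_2 = 0.8687

Leontief preferences: the optimum is at the kink where x_1/1 = x_2/3, i.e. x_2 = 3·x_1.
Budget: p_1·x_1 + p_2·3·x_1 = m, so (p_1 + 3·p_2)·x_1 = m.
Demand: x_1*(p_1,p_2,m) = m/(p_1 + 3·p_2), x_2* = 3·m/(p_1 + 3·p_2).
Here 4.86 + 3·10.72 = 37.02, giving x_1* = 1.2696 and x_2* = 3.8088.
Expenditure on x_2: 10.72·3.8088 = 40.8298; share = 0.8687.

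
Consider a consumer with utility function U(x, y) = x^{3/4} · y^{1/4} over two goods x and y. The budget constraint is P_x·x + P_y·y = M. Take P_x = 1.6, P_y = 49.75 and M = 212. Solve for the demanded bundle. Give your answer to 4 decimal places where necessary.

Demand: x*(P_x,P_y,M) = 0.75·M/P_x and y* = 0.25·M/P_y.
At P_x=1.6, P_y=49.75, M=212: x* = 0.75·212/1.6 = 99.375, y* = 1.0653.

x* = 99.375, y* = 1.0653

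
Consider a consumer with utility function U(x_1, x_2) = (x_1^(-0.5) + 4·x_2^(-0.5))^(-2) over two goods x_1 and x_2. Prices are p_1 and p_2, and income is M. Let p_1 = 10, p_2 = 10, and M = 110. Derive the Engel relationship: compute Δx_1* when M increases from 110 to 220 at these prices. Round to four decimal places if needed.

Δx_1* = 3.1251

MU_x_1 ∝ x_1^(-1.5), MU_x_2 ∝ 4·x_2^(-1.5), so MRS = (1/4)·(x_2/x_1)^(1.5) = p_1/p_2.
Hence x_2/x_1 = (4·p_1/p_2)^(1/(1.5)), i.e. raised to the 2/3 power.
With the ratio pinned down, the budget gives x_1* = M/(p_1 + p_2·(x_2/x_1)) and x_2* = (x_2/x_1)·x_1*.
Numerically x_2/x_1 = 2.519842, so x_1* = 110/(10 + 10·2.519842) = 3.1251.
At M' = 220: x_1* = 6.2503. Change: 6.2503 − 3.1251 = 3.1251.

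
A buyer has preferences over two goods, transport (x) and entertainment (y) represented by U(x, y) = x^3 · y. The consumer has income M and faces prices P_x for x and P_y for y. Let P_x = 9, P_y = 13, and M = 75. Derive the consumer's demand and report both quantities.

Tangency: MRS = 3·y/x = P_x/P_y.
So 3·P_y·y = P_x·x; combined with the budget, a share 0.75 of income goes to x.
Demand: x*(P_x,P_y,M) = 0.75·M/P_x and y* = 0.25·M/P_y.
At P_x=9, P_y=13, M=75: x* = 0.75·75/9 = 6.25, y* = 1.4423.

x* = 6.25, y* = 1.4423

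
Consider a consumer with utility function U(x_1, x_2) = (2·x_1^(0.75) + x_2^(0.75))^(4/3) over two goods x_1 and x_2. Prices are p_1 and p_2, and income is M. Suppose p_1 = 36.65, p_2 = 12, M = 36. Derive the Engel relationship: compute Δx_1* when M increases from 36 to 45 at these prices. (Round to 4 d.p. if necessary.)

MU_x_1 ∝ 2·x_1^(-0.25), MU_x_2 ∝ x_2^(-0.25), so MRS = 2·(x_2/x_1)^(0.25) = p_1/p_2.
Solve for the ratio: x_2/x_1 = [(1/2)·p_1/p_2]^(4).
Substitute x_2 = (x_2/x_1)·x_1 into the budget: x_1* = M/(p_1 + p_2·(x_2/x_1)).
Numerically x_2/x_1 = 5.438147, so x_1* = 36/(36.65 + 12·5.438147) = 0.3533.
At M' = 45: x_1* = 0.4416. Change: 0.4416 − 0.3533 = 0.0883.

Δx_1* = 0.0883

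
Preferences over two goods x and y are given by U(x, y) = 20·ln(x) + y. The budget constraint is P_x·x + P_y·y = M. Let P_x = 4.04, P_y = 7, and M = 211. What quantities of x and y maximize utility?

Set MRS = P_x/P_y: (20/x)/1 = P_x/P_y.
So x*(P_x,P_y) = 20·P_y/P_x, independent of income; and y* = (M − 20·P_y)/P_y.
At the given prices: x* = 20·7/4.04 = 34.6535, and y* = 10.1429.

x* = 34.6535, y* = 10.1429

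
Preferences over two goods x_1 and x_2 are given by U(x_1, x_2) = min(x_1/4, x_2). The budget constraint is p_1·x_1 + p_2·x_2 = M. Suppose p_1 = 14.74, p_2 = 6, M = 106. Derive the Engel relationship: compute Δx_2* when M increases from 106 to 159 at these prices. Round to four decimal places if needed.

Leontief preferences: the optimum is at the kink where x_1/4 = x_2/1, i.e. x_2 = (1/4)·x_1.
Budget: p_1·x_1 + p_2·(1/4)·x_1 = M, so (4·p_1 + p_2)·x_1 = 4·M.
Demand: x_1*(p_1,p_2,M) = 4·M/(4·p_1 + p_2), x_2* = M/(4·p_1 + p_2).
Here 4·14.74 + 6 = 64.96, giving x_2* = 1.6318.
At M' = 159: x_2* = 2.4477. Change: 2.4477 − 1.6318 = 0.8159.

Δx_2* = 0.8159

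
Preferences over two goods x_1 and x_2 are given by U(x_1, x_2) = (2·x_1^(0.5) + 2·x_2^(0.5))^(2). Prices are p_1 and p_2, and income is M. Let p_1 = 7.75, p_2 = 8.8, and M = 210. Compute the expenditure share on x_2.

share on x_2 = 0.4683

With the ratio pinned down, the budget gives x_1* = M/(p_1 + p_2·(x_2/x_1)) and x_2* = (x_2/x_1)·x_1*.
Numerically x_2/x_1 = 0.7756, so x_1* = 210/(7.75 + 8.8·0.7756) = 14.408 and x_2* = 0.7756·14.408 = 11.1748.
Expenditure on x_2: 8.8·11.1748 = 98.3384; share = 0.4683.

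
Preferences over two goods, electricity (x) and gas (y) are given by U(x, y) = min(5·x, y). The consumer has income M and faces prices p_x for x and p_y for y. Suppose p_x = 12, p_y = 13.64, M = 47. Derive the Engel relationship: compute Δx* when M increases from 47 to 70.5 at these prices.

Leontief preferences: the optimum is at the kink where x/1 = y/5, i.e. y = 5·x.
Budget: p_x·x + p_y·5·x = M, so (p_x + 5·p_y)·x = M.
Demand: x*(p_x,p_y,M) = M/(p_x + 5·p_y), y* = 5·M/(p_x + 5·p_y).
Here 12 + 5·13.64 = 80.2, giving x* = 0.586.
At M' = 70.5: x* = 0.8791. Change: 0.8791 − 0.586 = 0.293.

Δx* = 0.293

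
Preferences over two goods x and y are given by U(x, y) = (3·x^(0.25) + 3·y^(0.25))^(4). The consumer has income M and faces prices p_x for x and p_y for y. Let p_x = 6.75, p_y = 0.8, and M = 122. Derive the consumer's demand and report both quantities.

x* = 5.9536, y* = 102.2663

From the CES first-order condition, (y/x)^(0.75) = p_x/p_y.
Solve for the ratio: y/x = [p_x/p_y]^(4/3).
Substitute y = (y/x)·x into the budget: x* = M/(p_x + p_y·(y/x)).
Numerically y/x = 17.177174, so x* = 122/(6.75 + 0.8·17.177174) = 5.9536 and y* = 17.177174·5.9536 = 102.2663.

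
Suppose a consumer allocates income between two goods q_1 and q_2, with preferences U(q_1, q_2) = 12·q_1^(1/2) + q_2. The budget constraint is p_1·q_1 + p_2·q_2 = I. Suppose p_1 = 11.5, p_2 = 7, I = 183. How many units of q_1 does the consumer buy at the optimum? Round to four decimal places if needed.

q_1* = 13.3384

Set MRS = p_1/p_2: 6·q_1^(−1/2) = p_1/p_2.
Thus q_1* = (6·p_2/p_1)² — independent of I — with the rest of income spent on q_2.
Plugging in: q_1* = (6·7/11.5)² = 13.3384.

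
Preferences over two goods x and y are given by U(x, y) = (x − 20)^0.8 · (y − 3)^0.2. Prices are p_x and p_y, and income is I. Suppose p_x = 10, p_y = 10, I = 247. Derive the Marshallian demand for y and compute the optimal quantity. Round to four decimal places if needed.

This is Cobb-Douglas in (x−20, y−3): tangency gives 0.8·p_y·(y−3) = 0.2·p_x·(x−20).
After buying the subsistence bundle (20, 3), a share 0.8 of the remaining income goes to x: x* = 20 + 0.8·(I − 20p_x − 3p_y)/p_x.
Discretionary income = 247 − 20·10 − 3·10 = 17; y* = 3 + 0.2·17/10 = 3.34.

y* = 3.34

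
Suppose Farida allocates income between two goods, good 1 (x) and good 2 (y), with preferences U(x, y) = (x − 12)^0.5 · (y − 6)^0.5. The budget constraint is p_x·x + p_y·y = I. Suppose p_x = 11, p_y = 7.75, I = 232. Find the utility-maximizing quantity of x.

x* = 14.4318

Discretionary income = 232 − 12·11 − 6·7.75 = 53.5; x* = 12 + 0.5·53.5/11 = 14.4318.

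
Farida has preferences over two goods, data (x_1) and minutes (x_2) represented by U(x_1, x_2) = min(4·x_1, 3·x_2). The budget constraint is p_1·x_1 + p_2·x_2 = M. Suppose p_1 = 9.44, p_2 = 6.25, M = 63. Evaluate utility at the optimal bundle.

Leontief preferences: the optimum is at the kink where x_1/3 = x_2/4, i.e. x_2 = (4/3)·x_1.
Budget: p_1·x_1 + p_2·(4/3)·x_1 = M, so (3·p_1 + 4·p_2)·x_1 = 3·M.
Demand: x_1*(p_1,p_2,M) = 3·M/(3·p_1 + 4·p_2), x_2* = 4·M/(3·p_1 + 4·p_2).
Here 3·9.44 + 4·6.25 = 53.32, giving x_1* = 3.5446 and x_2* = 4.7262.
Utility at the optimum: U(3.5446, 4.7262) = 14.1785.

V = 14.1785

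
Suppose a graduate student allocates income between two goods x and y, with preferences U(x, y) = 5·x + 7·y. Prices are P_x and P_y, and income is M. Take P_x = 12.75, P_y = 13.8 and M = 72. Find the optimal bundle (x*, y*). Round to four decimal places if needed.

x* = 0, y* = 5.2174

Perfect substitutes: compare marginal utility per dollar. 5/P_x vs 7/P_y → 0.3922 vs 0.5072.
y gives more utility per dollar, so spend all income on y: y* = M/P_y, x* = 0.
Numerically: x* = 0, y* = 5.2174.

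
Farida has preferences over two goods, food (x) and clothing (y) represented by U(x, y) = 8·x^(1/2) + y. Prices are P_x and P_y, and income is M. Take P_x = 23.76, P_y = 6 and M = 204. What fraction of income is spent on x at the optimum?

Solve: √x = 4·P_y/P_x, so x*(P_x,P_y) = (4·P_y/P_x)², and y* = (M − P_x·x*)/P_y.
Plugging in: x* = (4·6/23.76)² = 1.0203, y* = 29.9596.
Expenditure on x: 23.76·1.0203 = 24.2424; share = 0.1188.

share on x = 0.1188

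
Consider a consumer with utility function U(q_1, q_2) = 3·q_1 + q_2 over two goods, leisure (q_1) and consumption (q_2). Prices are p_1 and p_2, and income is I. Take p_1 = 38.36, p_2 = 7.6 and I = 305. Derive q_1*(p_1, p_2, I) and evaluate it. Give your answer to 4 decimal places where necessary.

Numerically: q_1* = 0, q_2* = 40.1316.

q_1* = 0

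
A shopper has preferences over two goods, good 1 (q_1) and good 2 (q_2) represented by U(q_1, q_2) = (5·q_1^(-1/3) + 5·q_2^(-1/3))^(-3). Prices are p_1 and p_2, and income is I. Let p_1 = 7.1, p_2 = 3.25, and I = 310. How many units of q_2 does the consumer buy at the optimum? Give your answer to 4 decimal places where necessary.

MU_q_1 ∝ 5·q_1^(-4/3), MU_q_2 ∝ 5·q_2^(-4/3), so MRS = (q_2/q_1)^(4/3) = p_1/p_2.
Hence q_2/q_1 = (p_1/p_2)^(1/(4/3)), i.e. raised to the 0.75 power.
With the ratio pinned down, the budget gives q_1* = I/(p_1 + p_2·(q_2/q_1)) and q_2* = (q_2/q_1)·q_1*.
Numerically q_2/q_1 = 1.79693, so q_1* = 310/(7.1 + 3.25·1.79693) = 23.9567 and q_2* = 1.79693·23.9567 = 43.0485.

q_2* = 43.0485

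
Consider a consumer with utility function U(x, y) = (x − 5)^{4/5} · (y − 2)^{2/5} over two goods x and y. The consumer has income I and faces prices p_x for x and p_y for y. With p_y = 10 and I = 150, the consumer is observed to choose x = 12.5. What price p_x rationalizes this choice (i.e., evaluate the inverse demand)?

p_x = 8

MRS = 2·(y−2)/(x−5). Tangency with p_x/p_y gives y−2 = (1/2)·(p_x/p_y)·(x−5).
After buying the subsistence bundle (5, 2), a share 2/3 of the remaining income goes to x: x* = 5 + 2/3·(I − 5p_x − 2p_y)/p_x.
Set x* = 12.5 in the demand function and solve for p_x: p_x = 8.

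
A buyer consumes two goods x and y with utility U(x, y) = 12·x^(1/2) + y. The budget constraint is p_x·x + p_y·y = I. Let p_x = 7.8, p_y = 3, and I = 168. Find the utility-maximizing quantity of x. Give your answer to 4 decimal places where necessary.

Set MRS = p_x/p_y: 6·x^(−1/2) = p_x/p_y.
Thus x* = (6·p_y/p_x)² — independent of I — with the rest of income spent on y.
Plugging in: x* = (6·3/7.8)² = 5.3254.

x* = 5.3254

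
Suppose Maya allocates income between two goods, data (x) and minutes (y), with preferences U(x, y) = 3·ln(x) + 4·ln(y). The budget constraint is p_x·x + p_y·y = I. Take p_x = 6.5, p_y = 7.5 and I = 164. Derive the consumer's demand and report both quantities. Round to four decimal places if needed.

MU_x/MU_y = (3·y)/(4·x); tangency sets this equal to p_x/p_y.
So 3·p_y·y = 4·p_x·x; combined with the budget, a share 3/7 of income goes to x.
Demand: x*(p_x,p_y,I) = 3/7·I/p_x and y* = 4/7·I/p_y.
At p_x=6.5, p_y=7.5, I=164: x* = 3/7·164/6.5 = 10.8132, y* = 12.4952.

x* = 10.8132, y* = 12.4952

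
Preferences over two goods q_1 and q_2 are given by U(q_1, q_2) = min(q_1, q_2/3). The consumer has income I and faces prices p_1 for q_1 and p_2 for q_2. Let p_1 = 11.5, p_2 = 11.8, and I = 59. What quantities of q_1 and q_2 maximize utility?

q_1* = 1.258, q_2* = 3.774

Demand: q_1*(p_1,p_2,I) = I/(p_1 + 3·p_2), q_2* = 3·I/(p_1 + 3·p_2).
Here 11.5 + 3·11.8 = 46.9, giving q_1* = 1.258 and q_2* = 3.774.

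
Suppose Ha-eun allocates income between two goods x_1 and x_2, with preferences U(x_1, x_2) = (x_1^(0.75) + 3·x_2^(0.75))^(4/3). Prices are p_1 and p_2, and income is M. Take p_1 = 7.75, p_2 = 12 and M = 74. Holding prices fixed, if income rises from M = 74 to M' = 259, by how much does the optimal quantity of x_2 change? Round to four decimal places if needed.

From the CES first-order condition, (1/3)·(x_2/x_1)^(0.25) = p_1/p_2.
Solve for the ratio: x_2/x_1 = [3·p_1/p_2]^(4).
With the ratio pinned down, the budget gives x_1* = M/(p_1 + p_2·(x_2/x_1)) and x_2* = (x_2/x_1)·x_1*.
Numerically x_2/x_1 = 14.091812, so x_1* = 74/(7.75 + 12·14.091812) = 0.4184 and x_2* = 14.091812·0.4184 = 5.8964.
At M' = 259: x_2* = 20.6375. Change: 20.6375 − 5.8964 = 14.7411.

Δx_2* = 14.7411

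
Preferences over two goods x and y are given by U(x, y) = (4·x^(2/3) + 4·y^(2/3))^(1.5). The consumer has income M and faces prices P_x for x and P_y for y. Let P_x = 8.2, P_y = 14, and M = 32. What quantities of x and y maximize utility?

x* = 2.9056, y* = 0.5838

MRS = MU_x/MU_y = (y/x)^(1/3). Set equal to P_x/P_y.
Hence y/x = (P_x/P_y)^(1/(1/3)), i.e. raised to the 3 power.
With the ratio pinned down, the budget gives x* = M/(P_x + P_y·(y/x)) and y* = (y/x)·x*.
Numerically y/x = 0.200936, so x* = 32/(8.2 + 14·0.200936) = 2.9056 and y* = 0.200936·2.9056 = 0.5838.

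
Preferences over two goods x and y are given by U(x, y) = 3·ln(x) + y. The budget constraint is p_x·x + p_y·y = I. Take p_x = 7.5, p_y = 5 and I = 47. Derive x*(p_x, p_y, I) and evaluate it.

So x*(p_x,p_y) = 3·p_y/p_x, independent of income; and y* = (I − 3·p_y)/p_y.
At the given prices: x* = 3·5/7.5 = 2.

x* = 2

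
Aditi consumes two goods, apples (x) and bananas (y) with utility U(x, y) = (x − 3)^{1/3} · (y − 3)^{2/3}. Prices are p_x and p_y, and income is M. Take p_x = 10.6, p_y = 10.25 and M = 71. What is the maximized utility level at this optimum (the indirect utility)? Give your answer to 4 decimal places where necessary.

Let x' = x−3, y' = y−3. MRS = (1/2)·y'/x' = p_x/p_y.
After buying the subsistence bundle (3, 3), a share 1/3 of the remaining income goes to x: x* = 3 + 1/3·(M − 3p_x − 3p_y)/p_x.
Discretionary income = 71 − 3·10.6 − 3·10.25 = 8.45; x* = 3 + 1/3·8.45/10.6 = 3.2657; y* = 3 + 2/3·8.45/10.25 = 3.5496.
Utility at the optimum: U(3.2657, 3.5496) = 0.4314.

V = 0.4314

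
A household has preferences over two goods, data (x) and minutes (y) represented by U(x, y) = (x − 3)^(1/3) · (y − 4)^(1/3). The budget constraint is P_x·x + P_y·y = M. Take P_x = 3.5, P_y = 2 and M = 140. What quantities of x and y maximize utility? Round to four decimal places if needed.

x* = 20.3571, y* = 34.375

Discretionary income = 140 − 3·3.5 − 4·2 = 121.5; x* = 3 + 0.5·121.5/3.5 = 20.3571; y* = 4 + 0.5·121.5/2 = 34.375.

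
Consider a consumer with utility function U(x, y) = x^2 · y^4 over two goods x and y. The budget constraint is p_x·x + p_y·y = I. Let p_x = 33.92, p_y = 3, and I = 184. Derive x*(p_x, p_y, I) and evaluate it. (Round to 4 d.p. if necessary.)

x* = 1.8082

MU_x/MU_y = (2·y)/(4·x); tangency sets this equal to p_x/p_y.
Rearranging, p_y·y = 2·p_x·x. Substituting into the budget gives p_x·x·(1 + 2) = I.
Demand: x*(p_x,p_y,I) = 1/3·I/p_x and y* = 2/3·I/p_y.
At p_x=33.92, p_y=3, I=184: x* = 1/3·184/33.92 = 1.8082.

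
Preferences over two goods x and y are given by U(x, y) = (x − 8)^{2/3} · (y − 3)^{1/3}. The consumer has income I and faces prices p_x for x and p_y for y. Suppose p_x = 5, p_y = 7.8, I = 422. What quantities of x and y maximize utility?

x* = 55.8133, y* = 18.3248

Discretionary income = 422 − 8·5 − 3·7.8 = 358.6; x* = 8 + 2/3·358.6/5 = 55.8133; y* = 3 + 1/3·358.6/7.8 = 18.3248.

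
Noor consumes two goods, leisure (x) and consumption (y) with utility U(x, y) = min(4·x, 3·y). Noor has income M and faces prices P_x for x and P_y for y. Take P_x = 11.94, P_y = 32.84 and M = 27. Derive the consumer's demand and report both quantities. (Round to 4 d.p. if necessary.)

x* = 0.4845, y* = 0.646

Leontief preferences: the optimum is at the kink where x/3 = y/4, i.e. y = (4/3)·x.
Budget: P_x·x + P_y·(4/3)·x = M, so (3·P_x + 4·P_y)·x = 3·M.
Demand: x*(P_x,P_y,M) = 3·M/(3·P_x + 4·P_y), y* = 4·M/(3·P_x + 4·P_y).
Here 3·11.94 + 4·32.84 = 167.18, giving x* = 0.4845 and y* = 0.646.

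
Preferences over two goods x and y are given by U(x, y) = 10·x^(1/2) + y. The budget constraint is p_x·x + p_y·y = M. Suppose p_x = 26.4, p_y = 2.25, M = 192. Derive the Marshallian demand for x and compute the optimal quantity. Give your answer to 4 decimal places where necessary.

x* = 0.1816

Utility is quasi-linear in y; the FOC for x is 5/√x = p_x/p_y.
Solve: √x = 5·p_y/p_x, so x*(p_x,p_y) = (5·p_y/p_x)², and y* = (M − p_x·x*)/p_y.
Plugging in: x* = (5·2.25/26.4)² = 0.1816.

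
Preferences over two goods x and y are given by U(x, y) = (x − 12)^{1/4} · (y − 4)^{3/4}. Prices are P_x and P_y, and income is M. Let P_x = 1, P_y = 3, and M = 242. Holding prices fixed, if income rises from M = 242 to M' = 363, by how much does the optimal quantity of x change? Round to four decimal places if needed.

MRS = (1/3)·(y−4)/(x−12). Tangency with P_x/P_y gives y−4 = 3·(P_x/P_y)·(x−12).
After buying the subsistence bundle (12, 4), a share 0.25 of the remaining income goes to x: x* = 12 + 0.25·(M − 12P_x − 4P_y)/P_x.
Discretionary income = 242 − 12·1 − 4·3 = 218; x* = 12 + 0.25·218/1 = 66.5.
At M' = 363: x* = 96.75. Change: 96.75 − 66.5 = 30.25.

Δx* = 30.25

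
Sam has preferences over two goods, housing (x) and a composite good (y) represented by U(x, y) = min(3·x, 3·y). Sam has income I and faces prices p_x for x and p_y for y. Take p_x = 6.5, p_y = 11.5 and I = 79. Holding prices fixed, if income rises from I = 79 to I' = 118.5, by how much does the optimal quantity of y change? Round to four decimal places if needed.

Δy* = 2.1944

Leontief preferences: the optimum is at the kink where x/3 = y/3, i.e. y = x.
Budget: p_x·x + p_y·x = I, so (3·p_x + 3·p_y)·x = 3·I.
Demand: x*(p_x,p_y,I) = 3·I/(3·p_x + 3·p_y), y* = 3·I/(3·p_x + 3·p_y).
Here 3·6.5 + 3·11.5 = 54, giving y* = 4.3889.
At I' = 118.5: y* = 6.5833. Change: 6.5833 − 4.3889 = 2.1944.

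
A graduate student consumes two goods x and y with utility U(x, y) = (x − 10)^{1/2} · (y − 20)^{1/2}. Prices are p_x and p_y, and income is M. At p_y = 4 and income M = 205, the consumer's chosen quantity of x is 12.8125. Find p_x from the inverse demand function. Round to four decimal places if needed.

p_x = 8

Let x' = x−10, y' = y−20. MRS = y'/x' = p_x/p_y.
Substituting into the budget: x* = 10 + 0.5·(M − 10·p_x − 20·p_y)/p_x, and y* = 20 + 0.5·(…)/p_y.
Set x* = 12.8125 in the demand function and solve for p_x: p_x = 8.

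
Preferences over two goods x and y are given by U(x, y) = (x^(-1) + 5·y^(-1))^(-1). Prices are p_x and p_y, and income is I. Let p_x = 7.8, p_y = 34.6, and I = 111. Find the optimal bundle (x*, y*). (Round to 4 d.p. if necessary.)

From the CES first-order condition, (1/5)·(y/x)^(2) = p_x/p_y.
Solve for the ratio: y/x = [5·p_x/p_y]^(0.5).
With the ratio pinned down, the budget gives x* = I/(p_x + p_y·(y/x)) and y* = (y/x)·x*.
Numerically y/x = 1.061682, so x* = 111/(7.8 + 34.6·1.061682) = 2.4925 and y* = 1.061682·2.4925 = 2.6462.

x* = 2.4925, y* = 2.6462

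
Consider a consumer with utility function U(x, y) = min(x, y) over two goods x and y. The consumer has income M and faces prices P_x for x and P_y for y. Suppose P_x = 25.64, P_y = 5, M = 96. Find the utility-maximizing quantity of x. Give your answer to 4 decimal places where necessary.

Leontief preferences: the optimum is at the kink where x/1 = y/1, i.e. y = x.
Budget: P_x·x + P_y·x = M, so (P_x + P_y)·x = M.
Demand: x*(P_x,P_y,M) = M/(P_x + P_y), y* = M/(P_x + P_y).
Here 25.64 + 5 = 30.64, giving x* = 3.1332.

x* = 3.1332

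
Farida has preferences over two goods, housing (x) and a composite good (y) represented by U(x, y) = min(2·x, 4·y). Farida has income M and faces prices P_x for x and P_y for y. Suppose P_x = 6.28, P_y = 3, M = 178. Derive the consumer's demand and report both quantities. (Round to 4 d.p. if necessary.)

With perfect complements, no substitution: consume in ratio x:y = 4:2.
Budget: P_x·x + P_y·(1/2)·x = M, so (4·P_x + 2·P_y)·x = 4·M.
Demand: x*(P_x,P_y,M) = 4·M/(4·P_x + 2·P_y), y* = 2·M/(4·P_x + 2·P_y).
Here 4·6.28 + 2·3 = 31.12, giving x* = 22.8792 and y* = 11.4396.

x* = 22.8792, y* = 11.4396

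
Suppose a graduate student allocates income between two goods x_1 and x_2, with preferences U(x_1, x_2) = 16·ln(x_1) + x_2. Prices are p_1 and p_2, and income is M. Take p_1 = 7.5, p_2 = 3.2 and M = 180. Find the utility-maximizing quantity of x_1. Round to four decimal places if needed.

x_1* = 6.8267

Set MRS = p_1/p_2: (16/x_1)/1 = p_1/p_2.
So x_1*(p_1,p_2) = 16·p_2/p_1, independent of income; and x_2* = (M − 16·p_2)/p_2.
At the given prices: x_1* = 16·3.2/7.5 = 6.8267.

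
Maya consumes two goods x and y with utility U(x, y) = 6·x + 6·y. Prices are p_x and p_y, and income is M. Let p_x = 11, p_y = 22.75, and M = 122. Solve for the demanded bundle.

Perfect substitutes: compare marginal utility per dollar. 6/p_x vs 6/p_y → 0.5455 vs 0.2637.
x gives more utility per dollar, so spend all income on x: x* = M/p_x, y* = 0.
Numerically: x* = 11.0909, y* = 0.

x* = 11.0909, y* = 0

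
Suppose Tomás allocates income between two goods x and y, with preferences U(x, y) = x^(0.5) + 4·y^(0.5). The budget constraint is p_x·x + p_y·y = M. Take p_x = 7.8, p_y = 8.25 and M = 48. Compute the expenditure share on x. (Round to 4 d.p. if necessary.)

MU_x ∝ x^(-0.5), MU_y ∝ 4·y^(-0.5), so MRS = (1/4)·(y/x)^(0.5) = p_x/p_y.
Hence y/x = (4·p_x/p_y)^(1/(0.5)), i.e. raised to the 2 power.
With the ratio pinned down, the budget gives x* = M/(p_x + p_y·(y/x)) and y* = (y/x)·x*.
Numerically y/x = 14.302149, so x* = 48/(7.8 + 8.25·14.302149) = 0.3816 and y* = 14.302149·0.3816 = 5.4574.
Expenditure on x: 7.8·0.3816 = 2.9763; share = 0.062.

share on x = 0.062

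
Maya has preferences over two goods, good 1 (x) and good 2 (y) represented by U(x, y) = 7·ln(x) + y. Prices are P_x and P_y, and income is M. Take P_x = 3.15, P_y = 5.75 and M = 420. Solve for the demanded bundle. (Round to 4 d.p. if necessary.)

x* = 12.7778, y* = 66.0435

So x*(P_x,P_y) = 7·P_y/P_x, independent of income; and y* = (M − 7·P_y)/P_y.
At the given prices: x* = 7·5.75/3.15 = 12.7778, and y* = 66.0435.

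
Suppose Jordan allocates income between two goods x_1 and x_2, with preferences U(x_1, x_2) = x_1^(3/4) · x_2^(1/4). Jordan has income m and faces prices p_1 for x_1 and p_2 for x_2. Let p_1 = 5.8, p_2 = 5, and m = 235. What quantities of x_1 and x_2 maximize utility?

Tangency: MRS = 3·x_2/x_1 = p_1/p_2.
So 0.75·p_2·x_2 = 0.25·p_1·x_1; combined with the budget, a share 0.75 of income goes to x_1.
Demand: x_1*(p_1,p_2,m) = 0.75·m/p_1 and x_2* = 0.25·m/p_2.
At p_1=5.8, p_2=5, m=235: x_1* = 0.75·235/5.8 = 30.3879, x_2* = 11.75.

x_1* = 30.3879, x_2* = 11.75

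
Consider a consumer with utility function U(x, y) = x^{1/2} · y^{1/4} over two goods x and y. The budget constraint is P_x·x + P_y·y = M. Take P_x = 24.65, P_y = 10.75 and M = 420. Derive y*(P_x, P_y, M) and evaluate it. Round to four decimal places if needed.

Tangency: MRS = 2·y/x = P_x/P_y.
Rearranging, P_y·y = (1/2)·P_x·x. Substituting into the budget gives P_x·x·(1 + (1/2)) = M.
Demand: x*(P_x,P_y,M) = 2/3·M/P_x and y* = 1/3·M/P_y.
At P_x=24.65, P_y=10.75, M=420: y* = 1/3·420/10.75 = 13.0233.

y* = 13.0233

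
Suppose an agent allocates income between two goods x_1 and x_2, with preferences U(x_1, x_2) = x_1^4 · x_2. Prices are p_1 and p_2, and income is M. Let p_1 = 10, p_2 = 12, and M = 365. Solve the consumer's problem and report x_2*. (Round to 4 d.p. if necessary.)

Demand: x_1*(p_1,p_2,M) = 0.8·M/p_1 and x_2* = 0.2·M/p_2.
At p_1=10, p_2=12, M=365: x_2* = 0.2·365/12 = 6.0833.

x_2* = 6.0833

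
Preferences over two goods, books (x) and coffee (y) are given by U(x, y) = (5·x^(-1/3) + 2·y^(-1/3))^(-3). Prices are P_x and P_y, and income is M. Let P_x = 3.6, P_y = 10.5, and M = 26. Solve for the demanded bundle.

x* = 4.3578, y* = 0.9821

MRS = MU_x/MU_y = (5/2)·(y/x)^(4/3). Set equal to P_x/P_y.
Solve for the ratio: y/x = [(2/5)·P_x/P_y]^(0.75).
With the ratio pinned down, the budget gives x* = M/(P_x + P_y·(y/x)) and y* = (y/x)·x*.
Numerically y/x = 0.225362, so x* = 26/(3.6 + 10.5·0.225362) = 4.3578 and y* = 0.225362·4.3578 = 0.9821.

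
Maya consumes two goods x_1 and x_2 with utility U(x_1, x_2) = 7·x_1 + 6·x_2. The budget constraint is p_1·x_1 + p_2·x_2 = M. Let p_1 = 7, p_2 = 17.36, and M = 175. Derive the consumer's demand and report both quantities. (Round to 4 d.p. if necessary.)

x_1* = 25, x_2* = 0

Perfect substitutes: compare marginal utility per dollar. 7/p_1 vs 6/p_2 → 1 vs 0.3456.
x_1 gives more utility per dollar, so spend all income on x_1: x_1* = M/p_1, x_2* = 0.
Numerically: x_1* = 25, x_2* = 0.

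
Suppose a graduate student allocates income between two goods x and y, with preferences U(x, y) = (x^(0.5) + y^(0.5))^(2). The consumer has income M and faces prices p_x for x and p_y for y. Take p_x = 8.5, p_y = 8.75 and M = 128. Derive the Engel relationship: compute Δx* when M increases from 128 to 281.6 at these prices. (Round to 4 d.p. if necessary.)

From the CES first-order condition, (y/x)^(0.5) = p_x/p_y.
Solve for the ratio: y/x = [p_x/p_y]^(2).
With the ratio pinned down, the budget gives x* = M/(p_x + p_y·(y/x)) and y* = (y/x)·x*.
Numerically y/x = 0.943673, so x* = 128/(8.5 + 8.75·0.943673) = 7.6385.
At M' = 281.6: x* = 16.8048. Change: 16.8048 − 7.6385 = 9.1662.

Δx* = 9.1662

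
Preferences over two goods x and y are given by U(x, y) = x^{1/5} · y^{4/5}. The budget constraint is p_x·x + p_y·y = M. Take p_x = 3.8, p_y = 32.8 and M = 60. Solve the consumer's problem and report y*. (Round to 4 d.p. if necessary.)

Tangency: MRS = (1/4)·y/x = p_x/p_y.
Rearranging, p_y·y = 4·p_x·x. Substituting into the budget gives p_x·x·(1 + 4) = M.
Demand: x*(p_x,p_y,M) = 0.2·M/p_x and y* = 0.8·M/p_y.
At p_x=3.8, p_y=32.8, M=60: y* = 0.8·60/32.8 = 1.4634.

y* = 1.4634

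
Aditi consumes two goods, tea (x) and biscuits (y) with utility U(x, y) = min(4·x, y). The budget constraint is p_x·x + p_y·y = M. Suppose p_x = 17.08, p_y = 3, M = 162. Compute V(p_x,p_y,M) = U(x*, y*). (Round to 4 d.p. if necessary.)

V = 22.2834

Leontief preferences: the optimum is at the kink where x/1 = y/4, i.e. y = 4·x.
Budget: p_x·x + p_y·4·x = M, so (p_x + 4·p_y)·x = M.
Demand: x*(p_x,p_y,M) = M/(p_x + 4·p_y), y* = 4·M/(p_x + 4·p_y).
Here 17.08 + 4·3 = 29.08, giving x* = 5.5708 and y* = 22.2834.
Utility at the optimum: U(5.5708, 22.2834) = 22.2834.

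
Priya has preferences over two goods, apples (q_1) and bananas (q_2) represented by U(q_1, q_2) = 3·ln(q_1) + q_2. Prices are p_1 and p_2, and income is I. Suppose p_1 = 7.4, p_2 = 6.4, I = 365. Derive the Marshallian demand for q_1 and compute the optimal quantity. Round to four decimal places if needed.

MU_q_1 = 3/q_1, MU_q_2 = 1. Tangency: 3/q_1 = p_1/p_2.
So q_1*(p_1,p_2) = 3·p_2/p_1, independent of income; and q_2* = (I − 3·p_2)/p_2.
At the given prices: q_1* = 3·6.4/7.4 = 2.5946.

q_1* = 2.5946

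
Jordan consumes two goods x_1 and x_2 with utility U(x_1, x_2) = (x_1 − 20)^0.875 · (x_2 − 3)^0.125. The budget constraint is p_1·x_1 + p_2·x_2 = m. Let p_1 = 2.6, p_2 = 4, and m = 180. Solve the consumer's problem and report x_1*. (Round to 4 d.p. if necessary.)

This is Cobb-Douglas in (x_1−20, x_2−3): tangency gives 0.875·p_2·(x_2−3) = 0.125·p_1·(x_1−20).
Substituting into the budget: x_1* = 20 + 0.875·(m − 20·p_1 − 3·p_2)/p_1, and x_2* = 3 + 0.125·(…)/p_2.
Discretionary income = 180 − 20·2.6 − 3·4 = 116; x_1* = 20 + 0.875·116/2.6 = 59.0385.

x_1* = 59.0385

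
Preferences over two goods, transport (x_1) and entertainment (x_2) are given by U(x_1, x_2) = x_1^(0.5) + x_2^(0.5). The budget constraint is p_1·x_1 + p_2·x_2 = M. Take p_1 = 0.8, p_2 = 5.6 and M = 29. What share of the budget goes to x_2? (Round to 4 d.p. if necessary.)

MRS = MU_x_1/MU_x_2 = (x_2/x_1)^(0.5). Set equal to p_1/p_2.
Hence x_2/x_1 = (p_1/p_2)^(1/(0.5)), i.e. raised to the 2 power.
With the ratio pinned down, the budget gives x_1* = M/(p_1 + p_2·(x_2/x_1)) and x_2* = (x_2/x_1)·x_1*.
Numerically x_2/x_1 = 0.020408, so x_1* = 29/(0.8 + 5.6·0.020408) = 31.7187 and x_2* = 0.020408·31.7187 = 0.6473.
Expenditure on x_2: 5.6·0.6473 = 3.625; share = 0.125.

share on x_2 = 0.125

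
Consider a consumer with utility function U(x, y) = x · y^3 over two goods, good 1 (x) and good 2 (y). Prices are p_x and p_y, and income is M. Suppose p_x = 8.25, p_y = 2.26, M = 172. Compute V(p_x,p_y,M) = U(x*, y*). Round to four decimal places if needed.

Tangency: MRS = (1/3)·y/x = p_x/p_y.
So p_y·y = 3·p_x·x; combined with the budget, a share 0.25 of income goes to x.
Demand: x*(p_x,p_y,M) = 0.25·M/p_x and y* = 0.75·M/p_y.
At p_x=8.25, p_y=2.26, M=172: x* = 0.25·172/8.25 = 5.2121, y* = 57.0796.
Utility at the optimum: U(5.2121, 57.0796) = 969300.2405.

V = 969300.2405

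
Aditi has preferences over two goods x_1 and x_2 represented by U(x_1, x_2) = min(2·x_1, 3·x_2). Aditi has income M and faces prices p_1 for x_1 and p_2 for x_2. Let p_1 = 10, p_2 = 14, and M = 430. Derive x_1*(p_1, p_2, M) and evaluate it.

With perfect complements, no substitution: consume in ratio x_1:x_2 = 3:2.
Budget: p_1·x_1 + p_2·(2/3)·x_1 = M, so (3·p_1 + 2·p_2)·x_1 = 3·M.
Demand: x_1*(p_1,p_2,M) = 3·M/(3·p_1 + 2·p_2), x_2* = 2·M/(3·p_1 + 2·p_2).
Here 3·10 + 2·14 = 58, giving x_1* = 22.2414.

x_1* = 22.2414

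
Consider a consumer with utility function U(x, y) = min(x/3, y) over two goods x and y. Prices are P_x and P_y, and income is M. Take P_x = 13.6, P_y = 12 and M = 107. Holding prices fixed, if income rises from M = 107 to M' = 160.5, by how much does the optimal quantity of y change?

Demand: x*(P_x,P_y,M) = 3·M/(3·P_x + P_y), y* = M/(3·P_x + P_y).
Here 3·13.6 + 12 = 52.8, giving y* = 2.0265.
At M' = 160.5: y* = 3.0398. Change: 3.0398 − 2.0265 = 1.0133.

Δy* = 1.0133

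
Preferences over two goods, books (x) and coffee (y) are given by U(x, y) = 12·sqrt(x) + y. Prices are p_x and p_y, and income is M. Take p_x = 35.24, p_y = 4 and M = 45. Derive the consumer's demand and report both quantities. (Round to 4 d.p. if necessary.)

MU_x = 6/√x, MU_y = 1. Tangency: 6/√x = p_x/p_y.
Solve: √x = 6·p_y/p_x, so x*(p_x,p_y) = (6·p_y/p_x)², and y* = (M − p_x·x*)/p_y.
Plugging in: x* = (6·4/35.24)² = 0.4638, y* = 7.1637.

x* = 0.4638, y* = 7.1637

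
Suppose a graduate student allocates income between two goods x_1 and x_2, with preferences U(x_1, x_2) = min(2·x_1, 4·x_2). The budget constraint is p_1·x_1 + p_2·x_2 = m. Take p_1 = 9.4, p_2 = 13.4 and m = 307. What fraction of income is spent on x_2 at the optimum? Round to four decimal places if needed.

With perfect complements, no substitution: consume in ratio x_1:x_2 = 4:2.
Budget: p_1·x_1 + p_2·(1/2)·x_1 = m, so (4·p_1 + 2·p_2)·x_1 = 4·m.
Demand: x_1*(p_1,p_2,m) = 4·m/(4·p_1 + 2·p_2), x_2* = 2·m/(4·p_1 + 2·p_2).
Here 4·9.4 + 2·13.4 = 64.4, giving x_1* = 19.0683 and x_2* = 9.5342.
Expenditure on x_2: 13.4·9.5342 = 127.7578; share = 0.4161.

share on x_2 = 0.4161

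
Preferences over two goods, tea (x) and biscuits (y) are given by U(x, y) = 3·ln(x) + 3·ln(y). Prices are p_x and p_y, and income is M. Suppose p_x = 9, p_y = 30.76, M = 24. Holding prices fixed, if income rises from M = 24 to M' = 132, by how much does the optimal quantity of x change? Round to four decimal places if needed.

Δx* = 6

At p_x=9, p_y=30.76, M=24: x* = 0.5·24/9 = 1.3333.
At M' = 132: x* = 7.3333. Change: 7.3333 − 1.3333 = 6.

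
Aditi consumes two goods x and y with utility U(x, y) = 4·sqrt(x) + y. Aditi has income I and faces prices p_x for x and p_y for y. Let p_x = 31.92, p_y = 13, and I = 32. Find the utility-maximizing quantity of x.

x* = 0.6635

Thus x* = (2·p_y/p_x)² — independent of I — with the rest of income spent on y.
Plugging in: x* = (2·13/31.92)² = 0.6635.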